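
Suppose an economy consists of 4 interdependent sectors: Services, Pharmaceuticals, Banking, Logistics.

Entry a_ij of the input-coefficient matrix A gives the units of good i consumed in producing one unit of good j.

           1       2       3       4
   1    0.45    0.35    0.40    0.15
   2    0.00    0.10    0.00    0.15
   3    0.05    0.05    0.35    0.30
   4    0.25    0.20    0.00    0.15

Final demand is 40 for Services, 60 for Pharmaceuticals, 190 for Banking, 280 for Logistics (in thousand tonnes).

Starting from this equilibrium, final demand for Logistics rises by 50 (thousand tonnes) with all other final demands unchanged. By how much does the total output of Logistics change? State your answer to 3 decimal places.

Δx_4 = 80.000

I − A =
  [   0.55    -0.35    -0.40    -0.15]
  [   0.00     0.90     0.00    -0.15]
  [  -0.05    -0.05     0.65    -0.30]
  [  -0.25    -0.20     0.00     0.85]
Compute the cofactors C_ij = (−1)^(i+j)·(3×3 minor ij) of I−A; the adjugate is their transpose:
adj(I−A) = Cᵀ =
  [ 0.477750   0.253875   0.294000   0.232875]
  [ 0.024375   0.232500   0.015000   0.050625]
  [ 0.106125   0.097125   0.357375   0.162000]
  [ 0.146250   0.129375   0.090000   0.303750]
det(I−A) = Σ_j (I−A)_1j·C_1j = (0.55)(0.477750) + (-0.35)(0.024375) + (-0.40)(0.106125) + (-0.15)(0.146250) = 0.18984375
(I − A)⁻¹ = adj(I−A) / det(I−A) ≈
  [   2.5165     1.3373     1.5486     1.2267]
  [   0.1284     1.2247     0.0790     0.2667]
  [   0.5590     0.5116     1.8825     0.8533]
  [   0.7704     0.6815     0.4741     1.6000]
Δx = (I − A)⁻¹ Δd with Δd having +50 in the Logistics component and 0 elsewhere.
So Δx_4 = L_44 · (+50), where L_44 = adj(I−A)_44 / det(I−A) = 0.303750 / 0.18984375.
Δx_4 = 0.303750 × (+50) / 0.18984375 = 15.1875 / 0.18984375 = 80.000.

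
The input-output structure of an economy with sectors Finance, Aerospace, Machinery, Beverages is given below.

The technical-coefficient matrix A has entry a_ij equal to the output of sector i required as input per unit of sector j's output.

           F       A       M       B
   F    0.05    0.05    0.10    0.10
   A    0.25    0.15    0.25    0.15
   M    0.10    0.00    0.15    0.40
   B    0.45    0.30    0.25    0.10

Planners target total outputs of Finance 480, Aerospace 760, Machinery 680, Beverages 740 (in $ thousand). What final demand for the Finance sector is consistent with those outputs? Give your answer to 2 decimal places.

I − A =
  [   0.95    -0.05    -0.10    -0.10]
  [  -0.25     0.85    -0.25    -0.15]
  [  -0.10     0.00     0.85    -0.40]
  [  -0.45    -0.30    -0.25     0.90]
d = (I − A) x:
  d_F = (+0.95)·480 + (-0.05)·760 + (-0.10)·680 + (-0.10)·740 = 276.00
  d_A = (-0.25)·480 + (+0.85)·760 + (-0.25)·680 + (-0.15)·740 = 245.00
  d_M = (-0.10)·480 + (+0.00)·760 + (+0.85)·680 + (-0.40)·740 = 234.00
  d_B = (-0.45)·480 + (-0.30)·760 + (-0.25)·680 + (+0.90)·740 = 52.00

d_F = 276.00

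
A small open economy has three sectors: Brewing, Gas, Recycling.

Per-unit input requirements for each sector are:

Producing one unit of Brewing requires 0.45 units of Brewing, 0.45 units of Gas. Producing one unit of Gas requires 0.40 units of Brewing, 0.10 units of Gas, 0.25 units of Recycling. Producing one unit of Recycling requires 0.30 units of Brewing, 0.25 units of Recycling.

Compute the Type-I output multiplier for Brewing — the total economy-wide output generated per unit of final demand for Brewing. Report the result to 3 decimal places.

I − A =
  [   0.55    -0.40    -0.30]
  [  -0.45     0.90     0.00]
  [   0.00    -0.25     0.75]
Cofactors of I−A, C_ij = (−1)^(i+j)·(minor ij) (rows/columns in the sector order above):
  C_11 = (0.90)(0.75) − (0.00)(-0.25) = 0.6750
  C_12 = −[(-0.45)(0.75) − (0.00)(0.00)] = 0.3375
  C_13 = (-0.45)(-0.25) − (0.90)(0.00) = 0.1125
  C_21 = −[(-0.40)(0.75) − (-0.30)(-0.25)] = 0.3750
  C_22 = (0.55)(0.75) − (-0.30)(0.00) = 0.4125
  C_23 = −[(0.55)(-0.25) − (-0.40)(0.00)] = 0.1375
  C_31 = (-0.40)(0.00) − (-0.30)(0.90) = 0.2700
  C_32 = −[(0.55)(0.00) − (-0.30)(-0.45)] = 0.1350
  C_33 = (0.55)(0.90) − (-0.40)(-0.45) = 0.3150
det(I−A) = Σ_j (I−A)_1j·C_1j = (0.55)(0.6750) + (-0.40)(0.3375) + (-0.30)(0.1125) = 0.2025
adj(I−A) = Cᵀ =
  [ 0.6750   0.3750   0.2700]
  [ 0.3375   0.4125   0.1350]
  [ 0.1125   0.1375   0.3150]
(I − A)⁻¹ = adj(I−A) / det(I−A) ≈
  [   3.3333     1.8519     1.3333]
  [   1.6667     2.0370     0.6667]
  [   0.5556     0.6790     1.5556]
The output multiplier for sector j is the column-j sum of the Leontief inverse (I − A)⁻¹ = adj(I−A) / det(I−A).
Column B of adj(I−A): (0.6750, 0.3375, 0.1125); det(I−A) = 0.2025.
m_B = (0.6750 + 0.3375 + 0.1125) / 0.2025 = 1.125 / 0.2025 ≈ 5.556.

m_B = 5.556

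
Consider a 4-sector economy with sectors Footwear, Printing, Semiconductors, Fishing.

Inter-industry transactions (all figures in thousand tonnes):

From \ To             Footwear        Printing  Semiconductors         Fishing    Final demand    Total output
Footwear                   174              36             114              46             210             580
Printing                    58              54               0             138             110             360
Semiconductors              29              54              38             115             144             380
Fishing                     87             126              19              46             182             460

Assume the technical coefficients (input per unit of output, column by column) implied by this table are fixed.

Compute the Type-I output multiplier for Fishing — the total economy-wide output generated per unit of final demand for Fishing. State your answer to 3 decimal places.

m_4 = 3.060

Technical coefficients a_ij = z_ij / X_j:
  a_11 = 174/580 = 0.30, a_21 = 58/580 = 0.10, a_31 = 29/580 = 0.05, a_41 = 87/580 = 0.15
  a_12 = 36/360 = 0.10, a_22 = 54/360 = 0.15, a_32 = 54/360 = 0.15, a_42 = 126/360 = 0.35
  a_13 = 114/380 = 0.30, a_23 = 0/380 = 0.00, a_33 = 38/380 = 0.10, a_43 = 19/380 = 0.05
  a_14 = 46/460 = 0.10, a_24 = 138/460 = 0.30, a_34 = 115/460 = 0.25, a_44 = 46/460 = 0.10
I − A =
  [   0.70    -0.10    -0.30    -0.10]
  [  -0.10     0.85     0.00    -0.30]
  [  -0.05    -0.15     0.90    -0.25]
  [  -0.15    -0.35    -0.05     0.90]
Compute the cofactors C_ij = (−1)^(i+j)·(3×3 minor ij) of I−A; the adjugate is their transpose:
adj(I−A) = Cᵀ =
  [ 0.581125   0.178750   0.203750   0.180750]
  [ 0.121000   0.519750   0.051500   0.201000]
  [ 0.093875   0.163500   0.432250   0.185000]
  [ 0.149125   0.241000   0.078000   0.509250]
det(I−A) = Σ_j (I−A)_1j·C_1j = (0.70)(0.581125) + (-0.10)(0.121000) + (-0.30)(0.093875) + (-0.10)(0.149125) = 0.3516125
(I − A)⁻¹ = adj(I−A) / det(I−A) ≈
  [   1.6527     0.5084     0.5795     0.5141]
  [   0.3441     1.4782     0.1465     0.5717]
  [   0.2670     0.4650     1.2293     0.5261]
  [   0.4241     0.6854     0.2218     1.4483]
The output multiplier for sector j is the column-j sum of the Leontief inverse (I − A)⁻¹ = adj(I−A) / det(I−A).
Column 4 of adj(I−A): (0.180750, 0.201000, 0.185000, 0.509250); det(I−A) = 0.3516125.
m_4 = (0.180750 + 0.201000 + 0.185000 + 0.509250) / 0.3516125 = 1.076 / 0.3516125 ≈ 3.060.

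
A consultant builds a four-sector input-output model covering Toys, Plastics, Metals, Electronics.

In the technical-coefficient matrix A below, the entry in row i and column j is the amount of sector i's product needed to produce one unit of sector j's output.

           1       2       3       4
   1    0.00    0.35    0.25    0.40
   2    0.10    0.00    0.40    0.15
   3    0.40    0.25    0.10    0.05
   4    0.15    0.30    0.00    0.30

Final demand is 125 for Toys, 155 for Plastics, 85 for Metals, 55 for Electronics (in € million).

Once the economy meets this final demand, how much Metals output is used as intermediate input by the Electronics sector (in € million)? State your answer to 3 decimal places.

I − A =
  [   1.00    -0.35    -0.25    -0.40]
  [  -0.10     1.00    -0.40    -0.15]
  [  -0.40    -0.25     0.90    -0.05]
  [  -0.15    -0.30     0.00     0.70]
Compute the cofactors C_ij = (−1)^(i+j)·(3×3 minor ij) of I−A; the adjugate is their transpose:
adj(I−A) = Cᵀ =
  [ 0.513500   0.376000   0.309750   0.396125]
  [ 0.198250   0.504125   0.279125   0.241250]
  [ 0.294125   0.323625   0.550625   0.276750]
  [ 0.195000   0.296625   0.186000   0.606250]
det(I−A) = Σ_j (I−A)_1j·C_1j = (1.00)(0.513500) + (-0.35)(0.198250) + (-0.25)(0.294125) + (-0.40)(0.195000) = 0.29258125
(I − A)⁻¹ = adj(I−A) / det(I−A) ≈
  [   1.7551     1.2851     1.0587     1.3539]
  [   0.6776     1.7230     0.9540     0.8246]
  [   1.0053     1.1061     1.8820     0.9459]
  [   0.6665     1.0138     0.6357     2.0721]
First solve x = (I − A)⁻¹ d = adj(I−A)·d / det(I−A); in particular x_4 = (0.195000·125 + 0.296625·155 + 0.186000·85 + 0.606250·55) / 0.29258125 = 119.505625 / 0.29258125 ≈ 408.45278.
Intermediate flow from 3 to 4: z_34 = a_34 · x_4 = 0.05 × 119.505625 / 0.29258125 = 5.97528125 / 0.29258125 ≈ 20.423.

z_34 = 20.423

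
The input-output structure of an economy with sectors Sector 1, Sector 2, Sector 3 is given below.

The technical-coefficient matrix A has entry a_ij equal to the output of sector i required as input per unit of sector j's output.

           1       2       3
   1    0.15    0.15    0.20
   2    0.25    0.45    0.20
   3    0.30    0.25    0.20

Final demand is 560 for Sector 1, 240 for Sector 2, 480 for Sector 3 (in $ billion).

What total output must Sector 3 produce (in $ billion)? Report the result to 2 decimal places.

x_3 = 1601.62

I − A =
  [   0.85    -0.15    -0.20]
  [  -0.25     0.55    -0.20]
  [  -0.30    -0.25     0.80]
Cofactors of I−A, C_ij = (−1)^(i+j)·(minor ij) (rows/columns in the sector order above):
  C_11 = (0.55)(0.80) − (-0.20)(-0.25) = 0.3900
  C_12 = −[(-0.25)(0.80) − (-0.20)(-0.30)] = 0.2600
  C_13 = (-0.25)(-0.25) − (0.55)(-0.30) = 0.2275
  C_21 = −[(-0.15)(0.80) − (-0.20)(-0.25)] = 0.1700
  C_22 = (0.85)(0.80) − (-0.20)(-0.30) = 0.6200
  C_23 = −[(0.85)(-0.25) − (-0.15)(-0.30)] = 0.2575
  C_31 = (-0.15)(-0.20) − (-0.20)(0.55) = 0.1400
  C_32 = −[(0.85)(-0.20) − (-0.20)(-0.25)] = 0.2200
  C_33 = (0.85)(0.55) − (-0.15)(-0.25) = 0.4300
det(I−A) = Σ_j (I−A)_1j·C_1j = (0.85)(0.3900) + (-0.15)(0.2600) + (-0.20)(0.2275) = 0.2470
adj(I−A) = Cᵀ =
  [ 0.3900   0.1700   0.1400]
  [ 0.2600   0.6200   0.2200]
  [ 0.2275   0.2575   0.4300]
(I − A)⁻¹ = adj(I−A) / det(I−A) ≈
  [   1.5789     0.6883     0.5668]
  [   1.0526     2.5101     0.8907]
  [   0.9211     1.0425     1.7409]
x = (I − A)⁻¹ d = adj(I−A)·d / det(I−A), with det(I−A) = 0.2470:
  x_1 = (0.3900·560 + 0.1700·240 + 0.1400·480) / 0.2470 = 326.40 / 0.2470 ≈ 1321.46
  x_2 = (0.2600·560 + 0.6200·240 + 0.2200·480) / 0.2470 = 400.00 / 0.2470 ≈ 1619.43
  x_3 = (0.2275·560 + 0.2575·240 + 0.4300·480) / 0.2470 = 395.60 / 0.2470 ≈ 1601.62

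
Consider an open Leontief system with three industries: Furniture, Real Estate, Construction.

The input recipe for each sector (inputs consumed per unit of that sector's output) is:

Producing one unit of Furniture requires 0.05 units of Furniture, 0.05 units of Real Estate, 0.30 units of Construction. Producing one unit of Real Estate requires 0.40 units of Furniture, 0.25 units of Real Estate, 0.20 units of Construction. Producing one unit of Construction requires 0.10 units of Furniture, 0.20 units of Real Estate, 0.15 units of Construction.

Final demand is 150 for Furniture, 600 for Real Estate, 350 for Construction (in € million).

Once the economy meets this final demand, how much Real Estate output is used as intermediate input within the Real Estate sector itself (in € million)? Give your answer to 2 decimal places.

z_RR = 273.35

I − A =
  [   0.95    -0.40    -0.10]
  [  -0.05     0.75    -0.20]
  [  -0.30    -0.20     0.85]
Cofactors of I−A, C_ij = (−1)^(i+j)·(minor ij) (rows/columns in the sector order above):
  C_11 = (0.75)(0.85) − (-0.20)(-0.20) = 0.5975
  C_12 = −[(-0.05)(0.85) − (-0.20)(-0.30)] = 0.1025
  C_13 = (-0.05)(-0.20) − (0.75)(-0.30) = 0.2350
  C_21 = −[(-0.40)(0.85) − (-0.10)(-0.20)] = 0.3600
  C_22 = (0.95)(0.85) − (-0.10)(-0.30) = 0.7775
  C_23 = −[(0.95)(-0.20) − (-0.40)(-0.30)] = 0.3100
  C_31 = (-0.40)(-0.20) − (-0.10)(0.75) = 0.1550
  C_32 = −[(0.95)(-0.20) − (-0.10)(-0.05)] = 0.1950
  C_33 = (0.95)(0.75) − (-0.40)(-0.05) = 0.6925
det(I−A) = Σ_j (I−A)_1j·C_1j = (0.95)(0.5975) + (-0.40)(0.1025) + (-0.10)(0.2350) = 0.503125
adj(I−A) = Cᵀ =
  [ 0.5975   0.3600   0.1550]
  [ 0.1025   0.7775   0.1950]
  [ 0.2350   0.3100   0.6925]
(I − A)⁻¹ = adj(I−A) / det(I−A) ≈
  [   1.1876     0.7155     0.3081]
  [   0.2037     1.5453     0.3876]
  [   0.4671     0.6161     1.3764]
First solve x = (I − A)⁻¹ d = adj(I−A)·d / det(I−A); in particular x_R = (0.1025·150 + 0.7775·600 + 0.1950·350) / 0.503125 = 550.125 / 0.503125 ≈ 1093.4161.
Intermediate flow from R to R: z_RR = a_RR · x_R = 0.25 × 550.125 / 0.503125 = 137.53125 / 0.503125 ≈ 273.35.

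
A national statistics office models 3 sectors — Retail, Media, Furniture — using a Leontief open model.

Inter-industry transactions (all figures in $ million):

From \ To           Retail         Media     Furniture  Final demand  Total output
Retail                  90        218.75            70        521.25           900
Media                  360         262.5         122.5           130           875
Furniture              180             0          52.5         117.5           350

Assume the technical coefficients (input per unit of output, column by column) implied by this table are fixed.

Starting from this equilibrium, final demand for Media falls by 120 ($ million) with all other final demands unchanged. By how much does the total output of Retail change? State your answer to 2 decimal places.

Technical coefficients a_ij = z_ij / X_j:
  a_RR = 90/900 = 0.10, a_MR = 360/900 = 0.40, a_FR = 180/900 = 0.20
  a_RM = 218.75/875 = 0.25, a_MM = 262.5/875 = 0.30, a_FM = 0/875 = 0.00
  a_RF = 70/350 = 0.20, a_MF = 122.5/350 = 0.35, a_FF = 52.5/350 = 0.15
I − A =
  [   0.90    -0.25    -0.20]
  [  -0.40     0.70    -0.35]
  [  -0.20     0.00     0.85]
Cofactors of I−A, C_ij = (−1)^(i+j)·(minor ij) (rows/columns in the sector order above):
  C_11 = (0.70)(0.85) − (-0.35)(0.00) = 0.5950
  C_12 = −[(-0.40)(0.85) − (-0.35)(-0.20)] = 0.4100
  C_13 = (-0.40)(0.00) − (0.70)(-0.20) = 0.1400
  C_21 = −[(-0.25)(0.85) − (-0.20)(0.00)] = 0.2125
  C_22 = (0.90)(0.85) − (-0.20)(-0.20) = 0.7250
  C_23 = −[(0.90)(0.00) − (-0.25)(-0.20)] = 0.0500
  C_31 = (-0.25)(-0.35) − (-0.20)(0.70) = 0.2275
  C_32 = −[(0.90)(-0.35) − (-0.20)(-0.40)] = 0.3950
  C_33 = (0.90)(0.70) − (-0.25)(-0.40) = 0.5300
det(I−A) = Σ_j (I−A)_1j·C_1j = (0.90)(0.5950) + (-0.25)(0.4100) + (-0.20)(0.1400) = 0.4050
adj(I−A) = Cᵀ =
  [ 0.5950   0.2125   0.2275]
  [ 0.4100   0.7250   0.3950]
  [ 0.1400   0.0500   0.5300]
(I − A)⁻¹ = adj(I−A) / det(I−A) ≈
  [   1.4691     0.5247     0.5617]
  [   1.0123     1.7901     0.9753]
  [   0.3457     0.1235     1.3086]
Δx = (I − A)⁻¹ Δd with Δd having -120 in the Media component and 0 elsewhere.
So Δx_R = L_RM · (-120), where L_RM = adj(I−A)_RM / det(I−A) = 0.2125 / 0.4050.
Δx_R = 0.2125 × (-120) / 0.4050 = -25.50 / 0.4050 ≈ -62.96.

Δx_R = -62.96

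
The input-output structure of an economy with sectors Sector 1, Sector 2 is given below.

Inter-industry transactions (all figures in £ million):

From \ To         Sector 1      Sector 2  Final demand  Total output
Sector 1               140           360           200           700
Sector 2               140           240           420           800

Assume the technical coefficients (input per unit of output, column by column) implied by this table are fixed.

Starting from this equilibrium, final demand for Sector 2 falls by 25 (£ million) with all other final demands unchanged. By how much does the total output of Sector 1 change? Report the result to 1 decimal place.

Technical coefficients a_ij = z_ij / X_j:
  a_11 = 140/700 = 0.20, a_21 = 140/700 = 0.20
  a_12 = 360/800 = 0.45, a_22 = 240/800 = 0.30
I − A =
  [   0.80    -0.45]
  [  -0.20     0.70]
det(I−A) = (0.80)(0.70) − (-0.45)(-0.20) = 0.4700
adj(I−A) = [[0.70, 0.45], [0.20, 0.80]]
(I − A)⁻¹ = adj(I−A) / det(I−A) ≈
  [   1.4894     0.9574]
  [   0.4255     1.7021]
Δx = (I − A)⁻¹ Δd with Δd having -25 in the Sector 2 component and 0 elsewhere.
So Δx_1 = L_12 · (-25), where L_12 = adj(I−A)_12 / det(I−A) = 0.45 / 0.4700.
Δx_1 = 0.45 × (-25) / 0.4700 = -11.25 / 0.4700 ≈ -23.9.

Δx_1 = -23.9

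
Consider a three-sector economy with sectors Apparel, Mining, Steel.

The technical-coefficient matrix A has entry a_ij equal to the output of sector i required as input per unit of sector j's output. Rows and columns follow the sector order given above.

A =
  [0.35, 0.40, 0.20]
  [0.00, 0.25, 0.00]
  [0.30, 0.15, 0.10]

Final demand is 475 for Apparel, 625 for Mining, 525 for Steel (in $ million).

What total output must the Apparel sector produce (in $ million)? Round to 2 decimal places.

x_1 = 1633.33

I − A =
  [   0.65    -0.40    -0.20]
  [   0.00     0.75     0.00]
  [  -0.30    -0.15     0.90]
Cofactors of I−A, C_ij = (−1)^(i+j)·(minor ij) (rows/columns in the sector order above):
  C_11 = (0.75)(0.90) − (0.00)(-0.15) = 0.6750
  C_12 = −[(0.00)(0.90) − (0.00)(-0.30)] = 0.0000
  C_13 = (0.00)(-0.15) − (0.75)(-0.30) = 0.2250
  C_21 = −[(-0.40)(0.90) − (-0.20)(-0.15)] = 0.3900
  C_22 = (0.65)(0.90) − (-0.20)(-0.30) = 0.5250
  C_23 = −[(0.65)(-0.15) − (-0.40)(-0.30)] = 0.2175
  C_31 = (-0.40)(0.00) − (-0.20)(0.75) = 0.1500
  C_32 = −[(0.65)(0.00) − (-0.20)(0.00)] = 0.0000
  C_33 = (0.65)(0.75) − (-0.40)(0.00) = 0.4875
det(I−A) = Σ_j (I−A)_1j·C_1j = (0.65)(0.6750) + (-0.40)(0.0000) + (-0.20)(0.2250) = 0.39375
adj(I−A) = Cᵀ =
  [ 0.6750   0.3900   0.1500]
  [ 0.0000   0.5250   0.0000]
  [ 0.2250   0.2175   0.4875]
(I − A)⁻¹ = adj(I−A) / det(I−A) ≈
  [   1.7143     0.9905     0.3810]
  [   0.0000     1.3333     0.0000]
  [   0.5714     0.5524     1.2381]
x = (I − A)⁻¹ d = adj(I−A)·d / det(I−A), with det(I−A) = 0.39375:
  x_1 = (0.6750·475 + 0.3900·625 + 0.1500·525) / 0.39375 = 643.125 / 0.39375 ≈ 1633.33
  x_2 = (0.0000·475 + 0.5250·625 + 0.0000·525) / 0.39375 = 328.125 / 0.39375 ≈ 833.33
  x_3 = (0.2250·475 + 0.2175·625 + 0.4875·525) / 0.39375 = 498.75 / 0.39375 ≈ 1266.67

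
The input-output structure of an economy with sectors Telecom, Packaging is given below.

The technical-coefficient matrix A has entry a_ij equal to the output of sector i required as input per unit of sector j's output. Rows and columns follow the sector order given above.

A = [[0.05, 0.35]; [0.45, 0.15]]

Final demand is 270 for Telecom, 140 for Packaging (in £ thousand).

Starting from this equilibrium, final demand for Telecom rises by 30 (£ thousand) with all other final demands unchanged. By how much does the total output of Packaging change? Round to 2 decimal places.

I − A =
  [   0.95    -0.35]
  [  -0.45     0.85]
det(I−A) = (0.95)(0.85) − (-0.35)(-0.45) = 0.6500
adj(I−A) = [[0.85, 0.35], [0.45, 0.95]]
(I − A)⁻¹ = adj(I−A) / det(I−A) ≈
  [   1.3077     0.5385]
  [   0.6923     1.4615]
Δx = (I − A)⁻¹ Δd with Δd having +30 in the Telecom component and 0 elsewhere.
So Δx_P = L_PT · (+30), where L_PT = adj(I−A)_PT / det(I−A) = 0.45 / 0.6500.
Δx_P = 0.45 × (+30) / 0.6500 = 13.50 / 0.6500 ≈ 20.77.

Δx_P = 20.77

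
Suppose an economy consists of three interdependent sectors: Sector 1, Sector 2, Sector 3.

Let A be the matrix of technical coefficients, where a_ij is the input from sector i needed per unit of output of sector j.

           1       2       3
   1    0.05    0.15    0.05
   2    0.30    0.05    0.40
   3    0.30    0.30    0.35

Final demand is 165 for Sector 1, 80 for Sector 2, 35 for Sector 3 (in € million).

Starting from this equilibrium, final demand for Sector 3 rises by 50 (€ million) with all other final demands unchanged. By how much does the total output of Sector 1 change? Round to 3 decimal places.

Δx_1 = 13.219

I − A =
  [   0.95    -0.15    -0.05]
  [  -0.30     0.95    -0.40]
  [  -0.30    -0.30     0.65]
Cofactors of I−A, C_ij = (−1)^(i+j)·(minor ij) (rows/columns in the sector order above):
  C_11 = (0.95)(0.65) − (-0.40)(-0.30) = 0.4975
  C_12 = −[(-0.30)(0.65) − (-0.40)(-0.30)] = 0.3150
  C_13 = (-0.30)(-0.30) − (0.95)(-0.30) = 0.3750
  C_21 = −[(-0.15)(0.65) − (-0.05)(-0.30)] = 0.1125
  C_22 = (0.95)(0.65) − (-0.05)(-0.30) = 0.6025
  C_23 = −[(0.95)(-0.30) − (-0.15)(-0.30)] = 0.3300
  C_31 = (-0.15)(-0.40) − (-0.05)(0.95) = 0.1075
  C_32 = −[(0.95)(-0.40) − (-0.05)(-0.30)] = 0.3950
  C_33 = (0.95)(0.95) − (-0.15)(-0.30) = 0.8575
det(I−A) = Σ_j (I−A)_1j·C_1j = (0.95)(0.4975) + (-0.15)(0.3150) + (-0.05)(0.3750) = 0.406625
adj(I−A) = Cᵀ =
  [ 0.4975   0.1125   0.1075]
  [ 0.3150   0.6025   0.3950]
  [ 0.3750   0.3300   0.8575]
(I − A)⁻¹ = adj(I−A) / det(I−A) ≈
  [   1.2235     0.2767     0.2644]
  [   0.7747     1.4817     0.9714]
  [   0.9222     0.8116     2.1088]
Δx = (I − A)⁻¹ Δd with Δd having +50 in the Sector 3 component and 0 elsewhere.
So Δx_1 = L_13 · (+50), where L_13 = adj(I−A)_13 / det(I−A) = 0.1075 / 0.406625.
Δx_1 = 0.1075 × (+50) / 0.406625 = 5.375 / 0.406625 ≈ 13.219.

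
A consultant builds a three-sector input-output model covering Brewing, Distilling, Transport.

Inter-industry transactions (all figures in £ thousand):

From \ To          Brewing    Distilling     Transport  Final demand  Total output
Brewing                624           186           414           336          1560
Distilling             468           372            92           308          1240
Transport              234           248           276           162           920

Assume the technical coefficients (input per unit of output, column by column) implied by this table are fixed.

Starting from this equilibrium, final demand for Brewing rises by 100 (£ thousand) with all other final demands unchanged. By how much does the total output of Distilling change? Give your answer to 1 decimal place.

Δx_D = 129.3

Technical coefficients a_ij = z_ij / X_j:
  a_BB = 624/1560 = 0.40, a_DB = 468/1560 = 0.30, a_TB = 234/1560 = 0.15
  a_BD = 186/1240 = 0.15, a_DD = 372/1240 = 0.30, a_TD = 248/1240 = 0.20
  a_BT = 414/920 = 0.45, a_DT = 92/920 = 0.10, a_TT = 276/920 = 0.30
I − A =
  [   0.60    -0.15    -0.45]
  [  -0.30     0.70    -0.10]
  [  -0.15    -0.20     0.70]
Cofactors of I−A, C_ij = (−1)^(i+j)·(minor ij) (rows/columns in the sector order above):
  C_11 = (0.70)(0.70) − (-0.10)(-0.20) = 0.4700
  C_12 = −[(-0.30)(0.70) − (-0.10)(-0.15)] = 0.2250
  C_13 = (-0.30)(-0.20) − (0.70)(-0.15) = 0.1650
  C_21 = −[(-0.15)(0.70) − (-0.45)(-0.20)] = 0.1950
  C_22 = (0.60)(0.70) − (-0.45)(-0.15) = 0.3525
  C_23 = −[(0.60)(-0.20) − (-0.15)(-0.15)] = 0.1425
  C_31 = (-0.15)(-0.10) − (-0.45)(0.70) = 0.3300
  C_32 = −[(0.60)(-0.10) − (-0.45)(-0.30)] = 0.1950
  C_33 = (0.60)(0.70) − (-0.15)(-0.30) = 0.3750
det(I−A) = Σ_j (I−A)_1j·C_1j = (0.60)(0.4700) + (-0.15)(0.2250) + (-0.45)(0.1650) = 0.1740
adj(I−A) = Cᵀ =
  [ 0.4700   0.1950   0.3300]
  [ 0.2250   0.3525   0.1950]
  [ 0.1650   0.1425   0.3750]
(I − A)⁻¹ = adj(I−A) / det(I−A) ≈
  [   2.7011     1.1207     1.8966]
  [   1.2931     2.0259     1.1207]
  [   0.9483     0.8190     2.1552]
Δx = (I − A)⁻¹ Δd with Δd having +100 in the Brewing component and 0 elsewhere.
So Δx_D = L_DB · (+100), where L_DB = adj(I−A)_DB / det(I−A) = 0.2250 / 0.1740.
Δx_D = 0.2250 × (+100) / 0.1740 = 22.50 / 0.1740 ≈ 129.3.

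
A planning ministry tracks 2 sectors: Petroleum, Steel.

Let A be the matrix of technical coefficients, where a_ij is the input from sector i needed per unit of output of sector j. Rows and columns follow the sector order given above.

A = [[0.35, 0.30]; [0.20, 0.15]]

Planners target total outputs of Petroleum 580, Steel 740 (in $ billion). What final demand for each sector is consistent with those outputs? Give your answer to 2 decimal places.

d_P = 155.00, d_S = 513.00

I − A =
  [   0.65    -0.30]
  [  -0.20     0.85]
d = (I − A) x:
  d_P = (+0.65)·580 + (-0.30)·740 = 155.00
  d_S = (-0.20)·580 + (+0.85)·740 = 513.00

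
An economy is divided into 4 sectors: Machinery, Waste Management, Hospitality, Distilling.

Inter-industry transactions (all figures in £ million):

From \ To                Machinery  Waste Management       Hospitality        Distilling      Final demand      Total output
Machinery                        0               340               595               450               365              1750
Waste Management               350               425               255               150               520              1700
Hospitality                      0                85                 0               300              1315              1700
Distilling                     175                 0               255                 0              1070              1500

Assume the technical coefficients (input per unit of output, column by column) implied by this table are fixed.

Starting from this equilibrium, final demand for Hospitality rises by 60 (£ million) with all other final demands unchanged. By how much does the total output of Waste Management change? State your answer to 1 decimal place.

Technical coefficients a_ij = z_ij / X_j:
  a_MM = 0/1750 = 0.00, a_WM = 350/1750 = 0.20, a_HM = 0/1750 = 0.00, a_DM = 175/1750 = 0.10
  a_MW = 340/1700 = 0.20, a_WW = 425/1700 = 0.25, a_HW = 85/1700 = 0.05, a_DW = 0/1700 = 0.00
  a_MH = 595/1700 = 0.35, a_WH = 255/1700 = 0.15, a_HH = 0/1700 = 0.00, a_DH = 255/1700 = 0.15
  a_MD = 450/1500 = 0.30, a_WD = 150/1500 = 0.10, a_HD = 300/1500 = 0.20, a_DD = 0/1500 = 0.00
I − A =
  [   1.00    -0.20    -0.35    -0.30]
  [  -0.20     0.75    -0.15    -0.10]
  [   0.00    -0.05     1.00    -0.20]
  [  -0.10     0.00    -0.15     1.00]
Compute the cofactors C_ij = (−1)^(i+j)·(3×3 minor ij) of I−A; the adjugate is their transpose:
adj(I−A) = Cᵀ =
  [ 0.71925   0.21375   0.32925   0.30300]
  [ 0.20700   0.93300   0.24300   0.20400]
  [ 0.02550   0.05250   0.68550   0.15000]
  [ 0.07575   0.02925   0.13575   0.69900]
det(I−A) = Σ_j (I−A)_1j·C_1j = (1.00)(0.71925) + (-0.20)(0.20700) + (-0.35)(0.02550) + (-0.30)(0.07575) = 0.6462
(I − A)⁻¹ = adj(I−A) / det(I−A) ≈
  [   1.1130     0.3308     0.5095     0.4689]
  [   0.3203     1.4438     0.3760     0.3157]
  [   0.0395     0.0812     1.0608     0.2321]
  [   0.1172     0.0453     0.2101     1.0817]
Δx = (I − A)⁻¹ Δd with Δd having +60 in the Hospitality component and 0 elsewhere.
So Δx_W = L_WH · (+60), where L_WH = adj(I−A)_WH / det(I−A) = 0.24300 / 0.6462.
Δx_W = 0.24300 × (+60) / 0.6462 = 14.58 / 0.6462 ≈ 22.6.

Δx_W = 22.6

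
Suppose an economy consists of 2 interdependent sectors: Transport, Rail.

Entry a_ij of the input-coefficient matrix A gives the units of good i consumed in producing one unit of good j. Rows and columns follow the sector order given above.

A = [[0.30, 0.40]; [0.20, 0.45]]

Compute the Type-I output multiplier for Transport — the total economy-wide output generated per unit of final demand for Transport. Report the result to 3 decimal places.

m_1 = 2.459

I − A =
  [   0.70    -0.40]
  [  -0.20     0.55]
det(I−A) = (0.70)(0.55) − (-0.40)(-0.20) = 0.3050
adj(I−A) = [[0.55, 0.40], [0.20, 0.70]]
(I − A)⁻¹ = adj(I−A) / det(I−A) ≈
  [   1.8033     1.3115]
  [   0.6557     2.2951]
The output multiplier for sector j is the column-j sum of the Leontief inverse (I − A)⁻¹ = adj(I−A) / det(I−A).
Column 1 of adj(I−A): (0.55, 0.20); det(I−A) = 0.3050.
m_1 = (0.55 + 0.20) / 0.3050 = 0.75 / 0.3050 ≈ 2.459.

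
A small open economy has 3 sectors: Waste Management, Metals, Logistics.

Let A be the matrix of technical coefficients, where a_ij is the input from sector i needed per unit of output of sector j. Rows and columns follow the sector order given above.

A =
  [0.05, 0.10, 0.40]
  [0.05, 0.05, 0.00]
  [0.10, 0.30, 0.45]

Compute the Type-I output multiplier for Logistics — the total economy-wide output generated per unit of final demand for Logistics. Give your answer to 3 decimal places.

I − A =
  [   0.95    -0.10    -0.40]
  [  -0.05     0.95     0.00]
  [  -0.10    -0.30     0.55]
Cofactors of I−A, C_ij = (−1)^(i+j)·(minor ij) (rows/columns in the sector order above):
  C_11 = (0.95)(0.55) − (0.00)(-0.30) = 0.5225
  C_12 = −[(-0.05)(0.55) − (0.00)(-0.10)] = 0.0275
  C_13 = (-0.05)(-0.30) − (0.95)(-0.10) = 0.1100
  C_21 = −[(-0.10)(0.55) − (-0.40)(-0.30)] = 0.1750
  C_22 = (0.95)(0.55) − (-0.40)(-0.10) = 0.4825
  C_23 = −[(0.95)(-0.30) − (-0.10)(-0.10)] = 0.2950
  C_31 = (-0.10)(0.00) − (-0.40)(0.95) = 0.3800
  C_32 = −[(0.95)(0.00) − (-0.40)(-0.05)] = 0.0200
  C_33 = (0.95)(0.95) − (-0.10)(-0.05) = 0.8975
det(I−A) = Σ_j (I−A)_1j·C_1j = (0.95)(0.5225) + (-0.10)(0.0275) + (-0.40)(0.1100) = 0.449625
adj(I−A) = Cᵀ =
  [ 0.5225   0.1750   0.3800]
  [ 0.0275   0.4825   0.0200]
  [ 0.1100   0.2950   0.8975]
(I − A)⁻¹ = adj(I−A) / det(I−A) ≈
  [   1.1621     0.3892     0.8451]
  [   0.0612     1.0731     0.0445]
  [   0.2446     0.6561     1.9961]
The output multiplier for sector j is the column-j sum of the Leontief inverse (I − A)⁻¹ = adj(I−A) / det(I−A).
Column L of adj(I−A): (0.3800, 0.0200, 0.8975); det(I−A) = 0.449625.
m_L = (0.3800 + 0.0200 + 0.8975) / 0.449625 = 1.2975 / 0.449625 ≈ 2.886.

m_L = 2.886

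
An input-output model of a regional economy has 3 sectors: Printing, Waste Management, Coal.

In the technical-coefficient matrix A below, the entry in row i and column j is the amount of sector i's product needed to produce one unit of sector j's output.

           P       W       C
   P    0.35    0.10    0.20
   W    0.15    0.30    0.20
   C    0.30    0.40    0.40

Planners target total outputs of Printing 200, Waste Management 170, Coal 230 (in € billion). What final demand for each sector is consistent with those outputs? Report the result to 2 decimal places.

I − A =
  [   0.65    -0.10    -0.20]
  [  -0.15     0.70    -0.20]
  [  -0.30    -0.40     0.60]
d = (I − A) x:
  d_P = (+0.65)·200 + (-0.10)·170 + (-0.20)·230 = 67.00
  d_W = (-0.15)·200 + (+0.70)·170 + (-0.20)·230 = 43.00
  d_C = (-0.30)·200 + (-0.40)·170 + (+0.60)·230 = 10.00

d_P = 67.00, d_W = 43.00, d_C = 10.00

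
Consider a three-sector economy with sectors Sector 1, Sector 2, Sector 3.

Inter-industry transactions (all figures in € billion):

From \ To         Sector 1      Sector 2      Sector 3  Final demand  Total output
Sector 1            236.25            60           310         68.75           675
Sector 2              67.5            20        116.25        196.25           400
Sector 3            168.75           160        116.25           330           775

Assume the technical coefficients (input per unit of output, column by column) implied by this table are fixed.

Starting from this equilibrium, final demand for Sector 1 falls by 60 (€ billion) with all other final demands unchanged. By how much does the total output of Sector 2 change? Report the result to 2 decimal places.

Δx_2 = -20.62

Technical coefficients a_ij = z_ij / X_j:
  a_11 = 236.25/675 = 0.35, a_21 = 67.5/675 = 0.10, a_31 = 168.75/675 = 0.25
  a_12 = 60/400 = 0.15, a_22 = 20/400 = 0.05, a_32 = 160/400 = 0.40
  a_13 = 310/775 = 0.40, a_23 = 116.25/775 = 0.15, a_33 = 116.25/775 = 0.15
I − A =
  [   0.65    -0.15    -0.40]
  [  -0.10     0.95    -0.15]
  [  -0.25    -0.40     0.85]
Cofactors of I−A, C_ij = (−1)^(i+j)·(minor ij) (rows/columns in the sector order above):
  C_11 = (0.95)(0.85) − (-0.15)(-0.40) = 0.7475
  C_12 = −[(-0.10)(0.85) − (-0.15)(-0.25)] = 0.1225
  C_13 = (-0.10)(-0.40) − (0.95)(-0.25) = 0.2775
  C_21 = −[(-0.15)(0.85) − (-0.40)(-0.40)] = 0.2875
  C_22 = (0.65)(0.85) − (-0.40)(-0.25) = 0.4525
  C_23 = −[(0.65)(-0.40) − (-0.15)(-0.25)] = 0.2975
  C_31 = (-0.15)(-0.15) − (-0.40)(0.95) = 0.4025
  C_32 = −[(0.65)(-0.15) − (-0.40)(-0.10)] = 0.1375
  C_33 = (0.65)(0.95) − (-0.15)(-0.10) = 0.6025
det(I−A) = Σ_j (I−A)_1j·C_1j = (0.65)(0.7475) + (-0.15)(0.1225) + (-0.40)(0.2775) = 0.3565
adj(I−A) = Cᵀ =
  [ 0.7475   0.2875   0.4025]
  [ 0.1225   0.4525   0.1375]
  [ 0.2775   0.2975   0.6025]
(I − A)⁻¹ = adj(I−A) / det(I−A) ≈
  [   2.0968     0.8065     1.1290]
  [   0.3436     1.2693     0.3857]
  [   0.7784     0.8345     1.6900]
Δx = (I − A)⁻¹ Δd with Δd having -60 in the Sector 1 component and 0 elsewhere.
So Δx_2 = L_21 · (-60), where L_21 = adj(I−A)_21 / det(I−A) = 0.1225 / 0.3565.
Δx_2 = 0.1225 × (-60) / 0.3565 = -7.35 / 0.3565 ≈ -20.62.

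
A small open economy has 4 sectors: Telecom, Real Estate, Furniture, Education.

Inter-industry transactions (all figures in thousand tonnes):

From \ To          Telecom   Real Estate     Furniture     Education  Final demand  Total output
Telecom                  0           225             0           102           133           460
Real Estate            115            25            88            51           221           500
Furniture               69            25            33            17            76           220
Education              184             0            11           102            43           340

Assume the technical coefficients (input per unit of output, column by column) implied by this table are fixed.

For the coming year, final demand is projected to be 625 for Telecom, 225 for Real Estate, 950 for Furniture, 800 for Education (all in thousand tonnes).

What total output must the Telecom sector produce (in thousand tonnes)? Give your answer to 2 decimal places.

x_T = 2304.93

Technical coefficients a_ij = z_ij / X_j:
  a_TT = 0/460 = 0.00, a_RT = 115/460 = 0.25, a_FT = 69/460 = 0.15, a_ET = 184/460 = 0.40
  a_TR = 225/500 = 0.45, a_RR = 25/500 = 0.05, a_FR = 25/500 = 0.05, a_ER = 0/500 = 0.00
  a_TF = 0/220 = 0.00, a_RF = 88/220 = 0.40, a_FF = 33/220 = 0.15, a_EF = 11/220 = 0.05
  a_TE = 102/340 = 0.30, a_RE = 51/340 = 0.15, a_FE = 17/340 = 0.05, a_EE = 102/340 = 0.30
I − A =
  [   1.00    -0.45     0.00    -0.30]
  [  -0.25     0.95    -0.40    -0.15]
  [  -0.15    -0.05     0.85    -0.05]
  [  -0.40     0.00    -0.05     0.70]
Compute the cofactors C_ij = (−1)^(i+j)·(3×3 minor ij) of I−A; the adjugate is their transpose:
adj(I−A) = Cᵀ =
  [ 0.548500   0.267375   0.143625   0.302625]
  [ 0.250250   0.488250   0.243250   0.229250]
  [ 0.130500   0.085250   0.445250   0.106000]
  [ 0.322750   0.158875   0.113875   0.664875]
det(I−A) = Σ_j (I−A)_1j·C_1j = (1.00)(0.548500) + (-0.45)(0.250250) + (0.00)(0.130500) + (-0.30)(0.322750) = 0.3390625
(I − A)⁻¹ = adj(I−A) / det(I−A) ≈
  [   1.6177     0.7886     0.4236     0.8925]
  [   0.7381     1.4400     0.7174     0.6761]
  [   0.3849     0.2514     1.3132     0.3126]
  [   0.9519     0.4686     0.3359     1.9609]
x = (I − A)⁻¹ d = adj(I−A)·d / det(I−A), with det(I−A) = 0.3390625:
  x_T = (0.548500·625 + 0.267375·225 + 0.143625·950 + 0.302625·800) / 0.3390625 = 781.515625 / 0.3390625 ≈ 2304.93
  x_R = (0.250250·625 + 0.488250·225 + 0.243250·950 + 0.229250·800) / 0.3390625 = 680.75 / 0.3390625 ≈ 2007.74
  x_F = (0.130500·625 + 0.085250·225 + 0.445250·950 + 0.106000·800) / 0.3390625 = 608.53125 / 0.3390625 ≈ 1794.75
  x_E = (0.322750·625 + 0.158875·225 + 0.113875·950 + 0.664875·800) / 0.3390625 = 877.546875 / 0.3390625 ≈ 2588.16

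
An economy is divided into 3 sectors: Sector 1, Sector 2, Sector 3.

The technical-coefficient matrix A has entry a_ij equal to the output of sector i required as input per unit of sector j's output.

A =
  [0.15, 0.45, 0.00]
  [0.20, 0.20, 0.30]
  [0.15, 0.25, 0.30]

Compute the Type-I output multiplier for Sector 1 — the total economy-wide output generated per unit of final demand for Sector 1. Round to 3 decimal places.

m_1 = 2.553

I − A =
  [   0.85    -0.45     0.00]
  [  -0.20     0.80    -0.30]
  [  -0.15    -0.25     0.70]
Cofactors of I−A, C_ij = (−1)^(i+j)·(minor ij) (rows/columns in the sector order above):
  C_11 = (0.80)(0.70) − (-0.30)(-0.25) = 0.4850
  C_12 = −[(-0.20)(0.70) − (-0.30)(-0.15)] = 0.1850
  C_13 = (-0.20)(-0.25) − (0.80)(-0.15) = 0.1700
  C_21 = −[(-0.45)(0.70) − (0.00)(-0.25)] = 0.3150
  C_22 = (0.85)(0.70) − (0.00)(-0.15) = 0.5950
  C_23 = −[(0.85)(-0.25) − (-0.45)(-0.15)] = 0.2800
  C_31 = (-0.45)(-0.30) − (0.00)(0.80) = 0.1350
  C_32 = −[(0.85)(-0.30) − (0.00)(-0.20)] = 0.2550
  C_33 = (0.85)(0.80) − (-0.45)(-0.20) = 0.5900
det(I−A) = Σ_j (I−A)_1j·C_1j = (0.85)(0.4850) + (-0.45)(0.1850) + (0.00)(0.1700) = 0.3290
adj(I−A) = Cᵀ =
  [ 0.4850   0.3150   0.1350]
  [ 0.1850   0.5950   0.2550]
  [ 0.1700   0.2800   0.5900]
(I − A)⁻¹ = adj(I−A) / det(I−A) ≈
  [   1.4742     0.9574     0.4103]
  [   0.5623     1.8085     0.7751]
  [   0.5167     0.8511     1.7933]
The output multiplier for sector j is the column-j sum of the Leontief inverse (I − A)⁻¹ = adj(I−A) / det(I−A).
Column 1 of adj(I−A): (0.4850, 0.1850, 0.1700); det(I−A) = 0.3290.
m_1 = (0.4850 + 0.1850 + 0.1700) / 0.3290 = 0.84 / 0.3290 ≈ 2.553.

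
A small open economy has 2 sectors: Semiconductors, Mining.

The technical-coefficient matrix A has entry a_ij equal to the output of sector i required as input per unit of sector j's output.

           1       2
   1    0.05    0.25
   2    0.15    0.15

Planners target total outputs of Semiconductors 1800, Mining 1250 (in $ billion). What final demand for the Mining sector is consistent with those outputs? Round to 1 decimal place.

d_2 = 792.5

I − A =
  [   0.95    -0.25]
  [  -0.15     0.85]
d = (I − A) x:
  d_1 = (+0.95)·1800 + (-0.25)·1250 = 1397.5
  d_2 = (-0.15)·1800 + (+0.85)·1250 = 792.5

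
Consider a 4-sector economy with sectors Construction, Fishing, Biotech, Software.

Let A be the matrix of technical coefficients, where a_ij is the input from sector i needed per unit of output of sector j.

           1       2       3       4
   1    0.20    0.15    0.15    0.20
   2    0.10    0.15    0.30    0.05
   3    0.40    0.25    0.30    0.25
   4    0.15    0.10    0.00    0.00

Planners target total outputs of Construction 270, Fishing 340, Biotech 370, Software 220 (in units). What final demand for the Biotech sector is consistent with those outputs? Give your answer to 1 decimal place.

I − A =
  [   0.80    -0.15    -0.15    -0.20]
  [  -0.10     0.85    -0.30    -0.05]
  [  -0.40    -0.25     0.70    -0.25]
  [  -0.15    -0.10     0.00     1.00]
d = (I − A) x:
  d_1 = (+0.80)·270 + (-0.15)·340 + (-0.15)·370 + (-0.20)·220 = 65.5
  d_2 = (-0.10)·270 + (+0.85)·340 + (-0.30)·370 + (-0.05)·220 = 140.0
  d_3 = (-0.40)·270 + (-0.25)·340 + (+0.70)·370 + (-0.25)·220 = 11.0
  d_4 = (-0.15)·270 + (-0.10)·340 + (+0.00)·370 + (+1.00)·220 = 145.5

d_3 = 11.0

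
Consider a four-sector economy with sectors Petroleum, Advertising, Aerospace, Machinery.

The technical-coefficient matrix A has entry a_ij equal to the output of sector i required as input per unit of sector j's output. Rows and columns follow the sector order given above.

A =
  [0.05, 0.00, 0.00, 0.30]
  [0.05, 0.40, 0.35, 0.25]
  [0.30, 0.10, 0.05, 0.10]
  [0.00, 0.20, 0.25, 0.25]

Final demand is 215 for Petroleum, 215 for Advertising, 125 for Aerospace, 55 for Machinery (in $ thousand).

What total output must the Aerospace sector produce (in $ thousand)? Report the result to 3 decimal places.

x_3 = 365.876

I − A =
  [   0.95     0.00     0.00    -0.30]
  [  -0.05     0.60    -0.35    -0.25]
  [  -0.30    -0.10     0.95    -0.10]
  [   0.00    -0.20    -0.25     0.75]
Compute the cofactors C_ij = (−1)^(i+j)·(3×3 minor ij) of I−A; the adjugate is their transpose:
adj(I−A) = Cᵀ =
  [ 0.325500   0.064500   0.066000   0.160500]
  [ 0.131875   0.630625   0.312500   0.304625]
  [ 0.124750   0.108250   0.377000   0.136250]
  [ 0.076750   0.204250   0.209000   0.508250]
det(I−A) = Σ_j (I−A)_1j·C_1j = (0.95)(0.325500) + (0.00)(0.131875) + (0.00)(0.124750) + (-0.30)(0.076750) = 0.2862
(I − A)⁻¹ = adj(I−A) / det(I−A) ≈
  [   1.1373     0.2254     0.2306     0.5608]
  [   0.4608     2.2034     1.0919     1.0644]
  [   0.4359     0.3782     1.3173     0.4761]
  [   0.2682     0.7137     0.7303     1.7759]
x = (I − A)⁻¹ d = adj(I−A)·d / det(I−A), with det(I−A) = 0.2862:
  x_1 = (0.325500·215 + 0.064500·215 + 0.066000·125 + 0.160500·55) / 0.2862 = 100.9275 / 0.2862 ≈ 352.647
  x_2 = (0.131875·215 + 0.630625·215 + 0.312500·125 + 0.304625·55) / 0.2862 = 219.754375 / 0.2862 ≈ 767.835
  x_3 = (0.124750·215 + 0.108250·215 + 0.377000·125 + 0.136250·55) / 0.2862 = 104.71375 / 0.2862 ≈ 365.876
  x_4 = (0.076750·215 + 0.204250·215 + 0.209000·125 + 0.508250·55) / 0.2862 = 114.49375 / 0.2862 ≈ 400.048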